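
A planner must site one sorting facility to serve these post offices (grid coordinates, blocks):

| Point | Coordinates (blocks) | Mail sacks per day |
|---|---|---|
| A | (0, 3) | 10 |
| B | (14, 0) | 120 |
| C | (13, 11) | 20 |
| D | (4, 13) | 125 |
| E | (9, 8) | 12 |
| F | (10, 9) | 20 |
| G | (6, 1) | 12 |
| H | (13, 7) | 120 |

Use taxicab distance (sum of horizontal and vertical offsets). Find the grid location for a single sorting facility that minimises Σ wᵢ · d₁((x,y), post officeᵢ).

(13, 7)

Manhattan distance separates: Σwᵢ(|x−xᵢ|+|y−yᵢ|) = Σwᵢ|x−xᵢ| + Σwᵢ|y−yᵢ|, so x and y are optimised independently as 1-D weighted medians.
Total weight W = 439; half = 219.5.
x-coordinate, sorted with cumulative weight:
  x=0 (A, w=10) cum 10
  x=4 (D, w=125) cum 135
  x=6 (G, w=12) cum 147
  x=9 (E, w=12) cum 159
  x=10 (F, w=20) cum 179
  x=13 (C, w=20) cum 199
  x=13 (H, w=120) cum 319  ← median
  x=14 (B, w=120) cum 439
⇒ x* = 13
y-coordinate, sorted with cumulative weight:
  y=0 (B, w=120) cum 120
  y=1 (G, w=12) cum 132
  y=3 (A, w=10) cum 142
  y=7 (H, w=120) cum 262  ← median
  y=8 (E, w=12) cum 274
  y=9 (F, w=20) cum 294
  y=11 (C, w=20) cum 314
  y=13 (D, w=125) cum 439
⇒ y* = 7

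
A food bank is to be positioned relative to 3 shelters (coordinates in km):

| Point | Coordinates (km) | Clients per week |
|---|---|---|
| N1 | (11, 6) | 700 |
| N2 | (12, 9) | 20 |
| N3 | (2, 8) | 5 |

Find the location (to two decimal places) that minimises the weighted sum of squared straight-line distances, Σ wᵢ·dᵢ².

(10.97, 6.10)

The minimiser of Σwᵢ‖p−pᵢ‖² is the weighted centroid p* = (Σwᵢpᵢ)/(Σwᵢ).
Σwᵢ = 725.
Σwᵢxᵢ = 700·11 + 20·12 + 5·2 = 7950.
Σwᵢyᵢ = 700·6 + 20·9 + 5·8 = 4420.
x* = 7950/725 = 10.97, y* = 4420/725 = 6.10.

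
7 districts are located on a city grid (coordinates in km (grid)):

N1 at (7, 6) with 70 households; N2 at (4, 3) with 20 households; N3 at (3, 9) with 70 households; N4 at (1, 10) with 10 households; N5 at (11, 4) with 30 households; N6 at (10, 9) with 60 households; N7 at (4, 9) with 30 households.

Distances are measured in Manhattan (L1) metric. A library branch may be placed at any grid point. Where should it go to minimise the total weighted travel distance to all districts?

(7, 9)

Manhattan distance separates: Σwᵢ(|x−xᵢ|+|y−yᵢ|) = Σwᵢ|x−xᵢ| + Σwᵢ|y−yᵢ|, so x and y are optimised independently as 1-D weighted medians.
Total weight W = 290; half = 145.
x-coordinate, sorted with cumulative weight:
  x=1 (N4, w=10) cum 10
  x=3 (N3, w=70) cum 80
  x=4 (N2, w=20) cum 100
  x=4 (N7, w=30) cum 130
  x=7 (N1, w=70) cum 200  ← median
  x=10 (N6, w=60) cum 260
  x=11 (N5, w=30) cum 290
⇒ x* = 7
y-coordinate, sorted with cumulative weight:
  y=3 (N2, w=20) cum 20
  y=4 (N5, w=30) cum 50
  y=6 (N1, w=70) cum 120
  y=9 (N3, w=70) cum 190  ← median
  y=9 (N6, w=60) cum 250
  y=9 (N7, w=30) cum 280
  y=10 (N4, w=10) cum 290
⇒ y* = 9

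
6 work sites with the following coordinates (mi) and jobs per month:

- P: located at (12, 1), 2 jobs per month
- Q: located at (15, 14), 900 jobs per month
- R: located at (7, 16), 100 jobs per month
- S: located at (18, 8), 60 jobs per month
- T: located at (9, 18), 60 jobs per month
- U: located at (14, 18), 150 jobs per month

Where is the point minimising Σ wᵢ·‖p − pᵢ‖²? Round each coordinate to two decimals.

The minimiser of Σwᵢ‖p−pᵢ‖² is the weighted centroid p* = (Σwᵢpᵢ)/(Σwᵢ).
Σwᵢ = 1272.
Σwᵢxᵢ = 2·12 + 900·15 + 100·7 + 60·18 + 60·9 + 150·14 = 17944.
Σwᵢyᵢ = 2·1 + 900·14 + 100·16 + 60·8 + 60·18 + 150·18 = 18462.
x* = 17944/1272 = 14.11, y* = 18462/1272 = 14.51.

(14.11, 14.51)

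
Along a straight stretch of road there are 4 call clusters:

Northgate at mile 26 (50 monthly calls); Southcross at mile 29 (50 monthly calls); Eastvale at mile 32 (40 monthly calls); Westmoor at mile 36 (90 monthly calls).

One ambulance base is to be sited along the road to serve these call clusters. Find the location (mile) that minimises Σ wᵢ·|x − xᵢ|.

For a sum of weighted absolute distances on a line, the optimum is the weighted median (not the mean). Total weight W = 230; half-weight = 115.
Sort by position and accumulate weight:
  mile 26 (Northgate, w=50) → cum 50
  mile 29 (Southcross, w=50) → cum 100
  mile 32 (Eastvale, w=40) → cum 140  ≥ 115 → median here
  mile 36 (Westmoor, w=90) → cum 230
Optimal location: mile 32.

x = 32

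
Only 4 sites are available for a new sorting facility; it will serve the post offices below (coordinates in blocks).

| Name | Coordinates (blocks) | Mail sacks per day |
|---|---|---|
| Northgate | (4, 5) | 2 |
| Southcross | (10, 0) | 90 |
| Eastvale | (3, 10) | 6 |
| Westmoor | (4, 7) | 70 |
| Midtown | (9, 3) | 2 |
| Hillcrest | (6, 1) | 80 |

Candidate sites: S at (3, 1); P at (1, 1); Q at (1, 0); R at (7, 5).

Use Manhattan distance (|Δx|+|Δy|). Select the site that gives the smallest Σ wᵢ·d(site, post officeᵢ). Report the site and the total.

S, total 1530 blocks

Total weighted distance at each candidate:
  S (3, 1): total = 1530
  P (1, 1): total = 2030
  Q (1, 0): total = 2100
  R (7, 5): total = 1538
Minimum is at S with total 1530 blocks.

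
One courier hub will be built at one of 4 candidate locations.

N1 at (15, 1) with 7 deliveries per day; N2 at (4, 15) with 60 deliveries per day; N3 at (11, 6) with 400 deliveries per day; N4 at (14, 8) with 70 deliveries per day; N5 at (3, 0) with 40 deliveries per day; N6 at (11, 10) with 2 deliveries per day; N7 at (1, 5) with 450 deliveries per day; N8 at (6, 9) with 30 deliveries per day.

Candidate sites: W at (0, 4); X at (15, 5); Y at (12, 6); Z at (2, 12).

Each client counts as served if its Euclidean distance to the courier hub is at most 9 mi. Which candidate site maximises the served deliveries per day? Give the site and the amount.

Coverage radius r = 9 mi; a point is covered iff (Δx)²+(Δy)² ≤ 9² = 81.
  W (0, 4): covers {N5, N7, N8} → 520
  X (15, 5): covers {N1, N3, N4, N6} → 479
  Y (12, 6): covers {N1, N3, N4, N6, N8} → 509
  Z (2, 12): covers {N2, N7, N8} → 540
Maximum coverage at Z: 540 deliveries per day.

Z, covering 540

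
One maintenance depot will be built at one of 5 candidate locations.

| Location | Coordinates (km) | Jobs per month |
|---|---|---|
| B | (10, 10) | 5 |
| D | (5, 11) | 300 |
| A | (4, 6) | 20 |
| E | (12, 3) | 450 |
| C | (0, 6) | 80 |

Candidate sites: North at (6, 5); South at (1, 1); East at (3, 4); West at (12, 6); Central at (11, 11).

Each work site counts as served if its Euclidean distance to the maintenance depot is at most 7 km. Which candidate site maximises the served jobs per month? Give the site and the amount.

Coverage radius r = 7 km; a point is covered iff (Δx)²+(Δy)² ≤ 7² = 49.
  North (6, 5): covers {B, D, A, E, C} → 855
  South (1, 1): covers {A, C} → 100
  East (3, 4): covers {A, C} → 100
  West (12, 6): covers {B, E} → 455
  Central (11, 11): covers {B, D} → 305
Maximum coverage at North: 855 jobs per month.

North, covering 855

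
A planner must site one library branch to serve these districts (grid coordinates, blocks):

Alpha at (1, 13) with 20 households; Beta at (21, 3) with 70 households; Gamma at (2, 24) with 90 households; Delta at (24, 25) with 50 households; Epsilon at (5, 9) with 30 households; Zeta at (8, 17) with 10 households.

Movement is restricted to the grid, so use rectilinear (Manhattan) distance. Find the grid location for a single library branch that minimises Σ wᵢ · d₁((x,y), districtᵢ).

(5, 24)

Manhattan distance separates: Σwᵢ(|x−xᵢ|+|y−yᵢ|) = Σwᵢ|x−xᵢ| + Σwᵢ|y−yᵢ|, so x and y are optimised independently as 1-D weighted medians.
Total weight W = 270; half = 135.
x-coordinate, sorted with cumulative weight:
  x=1 (Alpha, w=20) cum 20
  x=2 (Gamma, w=90) cum 110
  x=5 (Epsilon, w=30) cum 140  ← median
  x=8 (Zeta, w=10) cum 150
  x=21 (Beta, w=70) cum 220
  x=24 (Delta, w=50) cum 270
⇒ x* = 5
y-coordinate, sorted with cumulative weight:
  y=3 (Beta, w=70) cum 70
  y=9 (Epsilon, w=30) cum 100
  y=13 (Alpha, w=20) cum 120
  y=17 (Zeta, w=10) cum 130
  y=24 (Gamma, w=90) cum 220  ← median
  y=25 (Delta, w=50) cum 270
⇒ y* = 24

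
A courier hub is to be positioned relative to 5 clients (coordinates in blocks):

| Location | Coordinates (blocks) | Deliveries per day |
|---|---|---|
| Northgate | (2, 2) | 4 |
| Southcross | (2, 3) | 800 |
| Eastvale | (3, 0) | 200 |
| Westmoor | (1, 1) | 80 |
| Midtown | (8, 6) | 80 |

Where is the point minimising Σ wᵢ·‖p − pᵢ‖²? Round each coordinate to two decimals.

(2.52, 2.55)

The minimiser of Σwᵢ‖p−pᵢ‖² is the weighted centroid p* = (Σwᵢpᵢ)/(Σwᵢ).
Σwᵢ = 1164.
Σwᵢxᵢ = 4·2 + 800·2 + 200·3 + 80·1 + 80·8 = 2928.
Σwᵢyᵢ = 4·2 + 800·3 + 200·0 + 80·1 + 80·6 = 2968.
x* = 2928/1164 = 2.52, y* = 2968/1164 = 2.55.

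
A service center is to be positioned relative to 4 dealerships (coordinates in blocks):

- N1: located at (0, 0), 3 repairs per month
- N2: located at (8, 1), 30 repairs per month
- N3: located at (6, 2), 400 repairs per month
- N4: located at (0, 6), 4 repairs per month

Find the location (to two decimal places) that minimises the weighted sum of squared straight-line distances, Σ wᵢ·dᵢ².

The minimiser of Σwᵢ‖p−pᵢ‖² is the weighted centroid p* = (Σwᵢpᵢ)/(Σwᵢ).
Σwᵢ = 437.
Σwᵢxᵢ = 3·0 + 30·8 + 400·6 + 4·0 = 2640.
Σwᵢyᵢ = 3·0 + 30·1 + 400·2 + 4·6 = 854.
x* = 2640/437 = 6.04, y* = 854/437 = 1.95.

(6.04, 1.95)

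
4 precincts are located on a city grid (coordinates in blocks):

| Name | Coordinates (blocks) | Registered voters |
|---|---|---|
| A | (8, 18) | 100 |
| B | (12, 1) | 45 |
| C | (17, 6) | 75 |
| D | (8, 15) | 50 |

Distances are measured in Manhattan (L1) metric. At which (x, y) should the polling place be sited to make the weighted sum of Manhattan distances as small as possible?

Manhattan distance separates: Σwᵢ(|x−xᵢ|+|y−yᵢ|) = Σwᵢ|x−xᵢ| + Σwᵢ|y−yᵢ|, so x and y are optimised independently as 1-D weighted medians.
Total weight W = 270; half = 135.
x-coordinate, sorted with cumulative weight:
  x=8 (A, w=100) cum 100
  x=8 (D, w=50) cum 150  ← median
  x=12 (B, w=45) cum 195
  x=17 (C, w=75) cum 270
⇒ x* = 8
y-coordinate, sorted with cumulative weight:
  y=1 (B, w=45) cum 45
  y=6 (C, w=75) cum 120
  y=15 (D, w=50) cum 170  ← median
  y=18 (A, w=100) cum 270
⇒ y* = 15

(8, 15)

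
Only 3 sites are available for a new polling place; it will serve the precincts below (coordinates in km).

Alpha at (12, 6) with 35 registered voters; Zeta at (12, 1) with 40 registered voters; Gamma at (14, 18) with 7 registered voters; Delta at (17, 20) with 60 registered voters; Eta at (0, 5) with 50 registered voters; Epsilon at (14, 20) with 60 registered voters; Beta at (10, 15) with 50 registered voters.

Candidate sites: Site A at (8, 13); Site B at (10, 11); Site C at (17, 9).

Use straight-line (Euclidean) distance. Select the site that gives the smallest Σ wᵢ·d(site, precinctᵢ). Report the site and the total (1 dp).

Site B, total 2711.0 km

Total weighted distance at each candidate:
  Site A (8, 13): total = 2787.2
  Site B (10, 11): total = 2711.0
  Site C (17, 9): total = 3326.1
Minimum is at Site B with total 2711.0 km.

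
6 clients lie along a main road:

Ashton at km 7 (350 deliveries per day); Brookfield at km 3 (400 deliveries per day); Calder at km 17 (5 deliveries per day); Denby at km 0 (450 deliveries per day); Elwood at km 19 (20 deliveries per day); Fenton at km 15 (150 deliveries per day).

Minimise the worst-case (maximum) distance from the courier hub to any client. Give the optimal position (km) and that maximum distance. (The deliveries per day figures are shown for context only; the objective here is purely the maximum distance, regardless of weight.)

location 9.5, max distance 9.5

The 1-center on a line is the midpoint of the two extreme points: leftmost at 0, rightmost at 19.
Optimal location = (0 + 19)/2 = 9.5; maximum distance = (19 − 0)/2 = 9.5.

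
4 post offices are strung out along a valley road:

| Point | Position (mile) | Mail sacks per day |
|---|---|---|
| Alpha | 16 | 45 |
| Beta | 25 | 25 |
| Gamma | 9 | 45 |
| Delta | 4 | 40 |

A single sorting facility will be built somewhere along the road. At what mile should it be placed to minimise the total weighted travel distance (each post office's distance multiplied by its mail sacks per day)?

For a sum of weighted absolute distances on a line, the optimum is the weighted median (not the mean). Total weight W = 155; half-weight = 77.5.
Sort by position and accumulate weight:
  mile 4 (Delta, w=40) → cum 40
  mile 9 (Gamma, w=45) → cum 85  ≥ 77.5 → median here
  mile 16 (Alpha, w=45) → cum 130
  mile 25 (Beta, w=25) → cum 155
Optimal location: mile 9.

x = 9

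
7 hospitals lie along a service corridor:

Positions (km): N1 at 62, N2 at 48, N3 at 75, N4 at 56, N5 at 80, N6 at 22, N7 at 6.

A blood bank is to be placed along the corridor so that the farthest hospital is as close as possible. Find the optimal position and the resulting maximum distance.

The 1-center on a line is the midpoint of the two extreme points: leftmost at 6, rightmost at 80.
Optimal location = (6 + 80)/2 = 43; maximum distance = (80 − 6)/2 = 37.

location 43, max distance 37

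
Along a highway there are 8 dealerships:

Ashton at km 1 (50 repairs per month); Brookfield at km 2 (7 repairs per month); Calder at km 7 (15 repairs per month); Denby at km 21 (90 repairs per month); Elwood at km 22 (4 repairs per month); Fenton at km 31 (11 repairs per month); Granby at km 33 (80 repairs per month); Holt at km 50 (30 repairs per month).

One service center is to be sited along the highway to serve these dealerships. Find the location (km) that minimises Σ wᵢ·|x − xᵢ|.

x = 21

For a sum of weighted absolute distances on a line, the optimum is the weighted median (not the mean). Total weight W = 287; half-weight = 143.5.
Sort by position and accumulate weight:
  km 1 (Ashton, w=50) → cum 50
  km 2 (Brookfield, w=7) → cum 57
  km 7 (Calder, w=15) → cum 72
  km 21 (Denby, w=90) → cum 162  ≥ 143.5 → median here
  km 22 (Elwood, w=4) → cum 166
  km 31 (Fenton, w=11) → cum 177
  km 33 (Granby, w=80) → cum 257
  km 50 (Holt, w=30) → cum 287
Optimal location: km 21.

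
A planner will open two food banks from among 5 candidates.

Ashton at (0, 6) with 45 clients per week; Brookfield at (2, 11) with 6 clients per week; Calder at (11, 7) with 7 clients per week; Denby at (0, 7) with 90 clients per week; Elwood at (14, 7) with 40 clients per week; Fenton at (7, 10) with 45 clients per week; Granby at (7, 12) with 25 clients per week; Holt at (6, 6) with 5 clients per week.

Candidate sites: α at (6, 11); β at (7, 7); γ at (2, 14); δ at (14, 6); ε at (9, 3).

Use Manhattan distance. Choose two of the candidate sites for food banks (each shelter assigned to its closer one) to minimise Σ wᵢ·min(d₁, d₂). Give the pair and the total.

{β, δ}, total 1382

Evaluate every pair (each demand assigned to the nearer of the two):
  {β, δ}: total = 1382
  {α, β}: total = 1472
  {β, γ}: total = 1586
  {β, ε}: total = 1622
  {α, δ}: total = 1652
  {γ, δ}: total = 1966
  {α, γ}: total = 1986
  {α, ε}: total = 1986
  {γ, ε}: total = 2290
  {δ, ε}: total = 2578
Best pair: {β, δ} with total 1382.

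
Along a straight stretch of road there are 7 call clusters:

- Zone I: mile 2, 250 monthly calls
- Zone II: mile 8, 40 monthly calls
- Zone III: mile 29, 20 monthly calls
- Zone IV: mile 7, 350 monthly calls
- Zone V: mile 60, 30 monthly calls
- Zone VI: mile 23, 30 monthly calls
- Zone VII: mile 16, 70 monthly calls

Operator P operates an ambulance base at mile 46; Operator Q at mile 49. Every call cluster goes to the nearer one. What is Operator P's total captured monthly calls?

The indifferent point is the midpoint (46+49)/2 = 47.5; call clusters left of it (closer to Operator P at 46) go to Operator P, those right go to Operator Q.
  Zone I at 2 (w=250) → Operator P
  Zone IV at 7 (w=350) → Operator P
  Zone II at 8 (w=40) → Operator P
  Zone VII at 16 (w=70) → Operator P
  Zone VI at 23 (w=30) → Operator P
  Zone III at 29 (w=20) → Operator P
  Zone V at 60 (w=30) → Operator Q
Operator P captures 760; Operator Q captures 30.

760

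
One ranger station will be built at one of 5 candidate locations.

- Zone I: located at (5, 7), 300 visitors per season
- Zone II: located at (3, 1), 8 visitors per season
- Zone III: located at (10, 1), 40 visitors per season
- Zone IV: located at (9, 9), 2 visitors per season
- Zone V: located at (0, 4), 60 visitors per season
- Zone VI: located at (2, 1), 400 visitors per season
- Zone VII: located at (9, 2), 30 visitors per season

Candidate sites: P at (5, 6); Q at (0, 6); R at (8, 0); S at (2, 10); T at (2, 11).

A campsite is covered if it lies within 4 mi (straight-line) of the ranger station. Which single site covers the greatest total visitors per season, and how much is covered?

Coverage radius r = 4 mi; a point is covered iff (Δx)²+(Δy)² ≤ 4² = 16.
  P (5, 6): covers {Zone I} → 300
  Q (0, 6): covers {Zone V} → 60
  R (8, 0): covers {Zone III, Zone VII} → 70
  S (2, 10): covers {none} → 0
  T (2, 11): covers {none} → 0
Maximum coverage at P: 300 visitors per season.

P, covering 300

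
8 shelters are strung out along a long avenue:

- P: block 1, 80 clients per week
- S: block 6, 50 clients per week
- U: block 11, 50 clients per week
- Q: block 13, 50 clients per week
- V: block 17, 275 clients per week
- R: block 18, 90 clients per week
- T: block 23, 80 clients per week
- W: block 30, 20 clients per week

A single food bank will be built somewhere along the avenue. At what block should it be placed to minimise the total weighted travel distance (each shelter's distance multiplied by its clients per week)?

x = 17

For a sum of weighted absolute distances on a line, the optimum is the weighted median (not the mean). Total weight W = 695; half-weight = 347.5.
Sort by position and accumulate weight:
  block 1 (P, w=80) → cum 80
  block 6 (S, w=50) → cum 130
  block 11 (U, w=50) → cum 180
  block 13 (Q, w=50) → cum 230
  block 17 (V, w=275) → cum 505  ≥ 347.5 → median here
  block 18 (R, w=90) → cum 595
  block 23 (T, w=80) → cum 675
  block 30 (W, w=20) → cum 695
Optimal location: block 17.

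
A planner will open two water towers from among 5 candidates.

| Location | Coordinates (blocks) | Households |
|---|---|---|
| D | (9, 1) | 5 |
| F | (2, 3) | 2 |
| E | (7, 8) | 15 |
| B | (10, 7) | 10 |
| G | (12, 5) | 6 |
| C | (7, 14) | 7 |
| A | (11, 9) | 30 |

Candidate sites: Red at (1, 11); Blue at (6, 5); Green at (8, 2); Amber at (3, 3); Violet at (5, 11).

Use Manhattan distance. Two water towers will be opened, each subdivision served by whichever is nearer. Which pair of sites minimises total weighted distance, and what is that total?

Evaluate every pair (each demand assigned to the nearer of the two):
  {Blue, Violet}: total = 478
  {Green, Violet}: total = 486
  {Blue, Green}: total = 518
  {Blue, Amber}: total = 533
  {Red, Blue}: total = 536
  {Amber, Violet}: total = 548
  {Red, Green}: total = 604
  {Red, Violet}: total = 606
  {Green, Amber}: total = 620
  {Red, Amber}: total = 776
Best pair: {Blue, Violet} with total 478.

{Blue, Violet}, total 478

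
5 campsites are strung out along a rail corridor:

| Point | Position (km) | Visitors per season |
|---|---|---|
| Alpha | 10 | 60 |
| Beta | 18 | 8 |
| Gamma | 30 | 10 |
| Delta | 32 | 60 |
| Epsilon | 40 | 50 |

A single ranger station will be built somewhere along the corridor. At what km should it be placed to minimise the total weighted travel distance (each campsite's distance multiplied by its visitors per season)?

For a sum of weighted absolute distances on a line, the optimum is the weighted median (not the mean). Total weight W = 188; half-weight = 94.
Sort by position and accumulate weight:
  km 10 (Alpha, w=60) → cum 60
  km 18 (Beta, w=8) → cum 68
  km 30 (Gamma, w=10) → cum 78
  km 32 (Delta, w=60) → cum 138  ≥ 94 → median here
  km 40 (Epsilon, w=50) → cum 188
Optimal location: km 32.

x = 32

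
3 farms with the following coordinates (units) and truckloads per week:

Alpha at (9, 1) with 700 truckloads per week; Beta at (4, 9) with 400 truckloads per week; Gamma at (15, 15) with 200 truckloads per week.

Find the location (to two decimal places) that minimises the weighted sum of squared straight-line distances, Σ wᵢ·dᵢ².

(8.38, 5.62)

The minimiser of Σwᵢ‖p−pᵢ‖² is the weighted centroid p* = (Σwᵢpᵢ)/(Σwᵢ).
Σwᵢ = 1300.
Σwᵢxᵢ = 700·9 + 400·4 + 200·15 = 10900.
Σwᵢyᵢ = 700·1 + 400·9 + 200·15 = 7300.
x* = 10900/1300 = 8.38, y* = 7300/1300 = 5.62.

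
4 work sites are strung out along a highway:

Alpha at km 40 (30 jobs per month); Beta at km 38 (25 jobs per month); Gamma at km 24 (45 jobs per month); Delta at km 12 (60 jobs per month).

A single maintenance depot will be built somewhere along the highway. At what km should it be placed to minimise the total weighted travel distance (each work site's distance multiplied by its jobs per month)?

x = 24

For a sum of weighted absolute distances on a line, the optimum is the weighted median (not the mean). Total weight W = 160; half-weight = 80.
Sort by position and accumulate weight:
  km 12 (Delta, w=60) → cum 60
  km 24 (Gamma, w=45) → cum 105  ≥ 80 → median here
  km 38 (Beta, w=25) → cum 130
  km 40 (Alpha, w=30) → cum 160
Optimal location: km 24.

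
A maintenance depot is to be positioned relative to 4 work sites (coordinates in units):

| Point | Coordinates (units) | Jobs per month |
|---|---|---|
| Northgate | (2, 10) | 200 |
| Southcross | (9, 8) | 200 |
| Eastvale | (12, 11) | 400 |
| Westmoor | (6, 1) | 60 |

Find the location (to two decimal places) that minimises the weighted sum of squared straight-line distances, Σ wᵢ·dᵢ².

The minimiser of Σwᵢ‖p−pᵢ‖² is the weighted centroid p* = (Σwᵢpᵢ)/(Σwᵢ).
Σwᵢ = 860.
Σwᵢxᵢ = 200·2 + 200·9 + 400·12 + 60·6 = 7360.
Σwᵢyᵢ = 200·10 + 200·8 + 400·11 + 60·1 = 8060.
x* = 7360/860 = 8.56, y* = 8060/860 = 9.37.

(8.56, 9.37)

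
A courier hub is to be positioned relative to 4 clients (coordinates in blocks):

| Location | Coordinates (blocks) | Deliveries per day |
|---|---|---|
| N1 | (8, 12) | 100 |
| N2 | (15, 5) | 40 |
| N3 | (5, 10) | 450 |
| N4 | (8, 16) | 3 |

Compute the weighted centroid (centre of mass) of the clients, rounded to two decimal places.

(6.20, 10.03)

The minimiser of Σwᵢ‖p−pᵢ‖² is the weighted centroid p* = (Σwᵢpᵢ)/(Σwᵢ).
Σwᵢ = 593.
Σwᵢxᵢ = 100·8 + 40·15 + 450·5 + 3·8 = 3674.
Σwᵢyᵢ = 100·12 + 40·5 + 450·10 + 3·16 = 5948.
x* = 3674/593 = 6.20, y* = 5948/593 = 10.03.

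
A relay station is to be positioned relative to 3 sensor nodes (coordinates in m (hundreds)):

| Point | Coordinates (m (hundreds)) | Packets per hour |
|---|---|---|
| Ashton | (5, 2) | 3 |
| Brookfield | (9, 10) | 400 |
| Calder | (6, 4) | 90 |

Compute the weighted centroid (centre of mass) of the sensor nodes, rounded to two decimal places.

(8.43, 8.86)

The minimiser of Σwᵢ‖p−pᵢ‖² is the weighted centroid p* = (Σwᵢpᵢ)/(Σwᵢ).
Σwᵢ = 493.
Σwᵢxᵢ = 3·5 + 400·9 + 90·6 = 4155.
Σwᵢyᵢ = 3·2 + 400·10 + 90·4 = 4366.
x* = 4155/493 = 8.43, y* = 4366/493 = 8.86.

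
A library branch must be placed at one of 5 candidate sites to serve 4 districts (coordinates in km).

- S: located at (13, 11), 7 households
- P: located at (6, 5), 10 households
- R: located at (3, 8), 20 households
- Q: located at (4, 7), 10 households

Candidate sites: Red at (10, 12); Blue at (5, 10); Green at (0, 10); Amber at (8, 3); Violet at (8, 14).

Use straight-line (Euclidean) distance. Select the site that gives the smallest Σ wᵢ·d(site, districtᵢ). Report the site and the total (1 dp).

Blue, total 195.6 km

Total weighted distance at each candidate:
  Red (10, 12): total = 342.1
  Blue (5, 10): total = 195.6
  Green (0, 10): total = 291.5
  Amber (8, 3): total = 292.3
  Violet (8, 14): total = 369.8
Minimum is at Blue with total 195.6 km.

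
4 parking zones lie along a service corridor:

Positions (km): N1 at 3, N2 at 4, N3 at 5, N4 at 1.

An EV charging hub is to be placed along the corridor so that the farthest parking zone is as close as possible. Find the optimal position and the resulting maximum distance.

location 3, max distance 2

The 1-center on a line is the midpoint of the two extreme points: leftmost at 1, rightmost at 5.
Optimal location = (1 + 5)/2 = 3; maximum distance = (5 − 1)/2 = 2.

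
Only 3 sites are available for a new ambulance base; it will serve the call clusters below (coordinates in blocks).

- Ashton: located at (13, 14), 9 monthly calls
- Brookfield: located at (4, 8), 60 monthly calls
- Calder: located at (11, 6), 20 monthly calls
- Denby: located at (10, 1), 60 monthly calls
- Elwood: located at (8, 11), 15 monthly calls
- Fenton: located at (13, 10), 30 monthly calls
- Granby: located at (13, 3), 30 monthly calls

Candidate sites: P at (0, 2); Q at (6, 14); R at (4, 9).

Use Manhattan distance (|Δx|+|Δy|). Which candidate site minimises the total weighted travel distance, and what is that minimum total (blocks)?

R, total 2066 blocks

Total weighted distance at each candidate:
  P (0, 2): total = 3090
  Q (6, 14): total = 2768
  R (4, 9): total = 2066
Minimum is at R with total 2066 blocks.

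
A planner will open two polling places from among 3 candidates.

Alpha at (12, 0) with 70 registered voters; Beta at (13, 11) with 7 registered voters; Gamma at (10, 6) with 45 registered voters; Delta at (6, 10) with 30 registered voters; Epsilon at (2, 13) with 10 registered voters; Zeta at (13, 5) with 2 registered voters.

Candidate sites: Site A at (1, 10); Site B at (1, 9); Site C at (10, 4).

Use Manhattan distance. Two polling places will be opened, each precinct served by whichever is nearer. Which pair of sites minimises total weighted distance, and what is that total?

Evaluate every pair (each demand assigned to the nearer of the two):
  {Site A, Site C}: total = 778
  {Site B, Site C}: total = 818
  {Site A, Site B}: total = 2253
Best pair: {Site A, Site C} with total 778.

{Site A, Site C}, total 778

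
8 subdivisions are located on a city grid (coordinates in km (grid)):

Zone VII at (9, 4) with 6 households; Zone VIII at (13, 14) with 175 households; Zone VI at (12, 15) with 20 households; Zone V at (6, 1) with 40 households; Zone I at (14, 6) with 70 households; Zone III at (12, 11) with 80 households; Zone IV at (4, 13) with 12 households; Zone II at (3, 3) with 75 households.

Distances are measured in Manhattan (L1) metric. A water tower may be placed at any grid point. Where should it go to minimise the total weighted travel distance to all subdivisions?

Manhattan distance separates: Σwᵢ(|x−xᵢ|+|y−yᵢ|) = Σwᵢ|x−xᵢ| + Σwᵢ|y−yᵢ|, so x and y are optimised independently as 1-D weighted medians.
Total weight W = 478; half = 239.
x-coordinate, sorted with cumulative weight:
  x=3 (Zone II, w=75) cum 75
  x=4 (Zone IV, w=12) cum 87
  x=6 (Zone V, w=40) cum 127
  x=9 (Zone VII, w=6) cum 133
  x=12 (Zone VI, w=20) cum 153
  x=12 (Zone III, w=80) cum 233
  x=13 (Zone VIII, w=175) cum 408  ← median
  x=14 (Zone I, w=70) cum 478
⇒ x* = 13
y-coordinate, sorted with cumulative weight:
  y=1 (Zone V, w=40) cum 40
  y=3 (Zone II, w=75) cum 115
  y=4 (Zone VII, w=6) cum 121
  y=6 (Zone I, w=70) cum 191
  y=11 (Zone III, w=80) cum 271  ← median
  y=13 (Zone IV, w=12) cum 283
  y=14 (Zone VIII, w=175) cum 458
  y=15 (Zone VI, w=20) cum 478
⇒ y* = 11

(13, 11)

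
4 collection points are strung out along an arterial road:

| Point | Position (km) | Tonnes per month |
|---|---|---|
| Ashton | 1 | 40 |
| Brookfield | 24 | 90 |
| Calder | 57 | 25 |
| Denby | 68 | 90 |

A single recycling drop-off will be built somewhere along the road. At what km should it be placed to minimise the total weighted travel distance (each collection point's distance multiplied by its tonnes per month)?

For a sum of weighted absolute distances on a line, the optimum is the weighted median (not the mean). Total weight W = 245; half-weight = 122.5.
Sort by position and accumulate weight:
  km 1 (Ashton, w=40) → cum 40
  km 24 (Brookfield, w=90) → cum 130  ≥ 122.5 → median here
  km 57 (Calder, w=25) → cum 155
  km 68 (Denby, w=90) → cum 245
Optimal location: km 24.

x = 24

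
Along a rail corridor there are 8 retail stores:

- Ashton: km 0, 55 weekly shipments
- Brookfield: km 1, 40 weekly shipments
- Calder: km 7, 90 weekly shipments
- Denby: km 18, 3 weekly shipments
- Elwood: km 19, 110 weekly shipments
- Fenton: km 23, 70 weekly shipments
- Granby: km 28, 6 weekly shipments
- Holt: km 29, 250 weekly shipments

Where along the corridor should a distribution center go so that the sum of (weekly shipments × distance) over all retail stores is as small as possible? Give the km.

x = 23

For a sum of weighted absolute distances on a line, the optimum is the weighted median (not the mean). Total weight W = 624; half-weight = 312.
Sort by position and accumulate weight:
  km 0 (Ashton, w=55) → cum 55
  km 1 (Brookfield, w=40) → cum 95
  km 7 (Calder, w=90) → cum 185
  km 18 (Denby, w=3) → cum 188
  km 19 (Elwood, w=110) → cum 298
  km 23 (Fenton, w=70) → cum 368  ≥ 312 → median here
  km 28 (Granby, w=6) → cum 374
  km 29 (Holt, w=250) → cum 624
Optimal location: km 23.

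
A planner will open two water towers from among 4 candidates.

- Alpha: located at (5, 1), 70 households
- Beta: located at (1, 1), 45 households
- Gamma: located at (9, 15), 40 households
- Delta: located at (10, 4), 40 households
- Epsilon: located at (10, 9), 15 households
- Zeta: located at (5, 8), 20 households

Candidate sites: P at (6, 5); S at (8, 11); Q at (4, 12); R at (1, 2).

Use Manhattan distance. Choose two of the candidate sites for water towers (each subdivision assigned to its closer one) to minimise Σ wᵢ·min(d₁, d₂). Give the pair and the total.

Evaluate every pair (each demand assigned to the nearer of the two):
  {S, R}: total = 1135
  {P, S}: total = 1295
  {P, R}: total = 1315
  {Q, R}: total = 1390
  {P, Q}: total = 1475
  {S, Q}: total = 2190
Best pair: {S, R} with total 1135.

{S, R}, total 1135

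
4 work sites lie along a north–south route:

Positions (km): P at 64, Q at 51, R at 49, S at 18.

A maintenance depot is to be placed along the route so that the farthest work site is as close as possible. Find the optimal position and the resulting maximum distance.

The 1-center on a line is the midpoint of the two extreme points: leftmost at 18, rightmost at 64.
Optimal location = (18 + 64)/2 = 41; maximum distance = (64 − 18)/2 = 23.

location 41, max distance 23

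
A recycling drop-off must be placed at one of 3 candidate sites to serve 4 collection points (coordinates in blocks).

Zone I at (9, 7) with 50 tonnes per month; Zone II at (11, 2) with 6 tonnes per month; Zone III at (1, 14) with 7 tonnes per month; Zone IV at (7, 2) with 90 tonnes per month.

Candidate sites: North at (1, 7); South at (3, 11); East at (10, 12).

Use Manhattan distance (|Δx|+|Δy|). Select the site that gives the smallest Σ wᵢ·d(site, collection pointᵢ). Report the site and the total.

Total weighted distance at each candidate:
  North (1, 7): total = 1529
  South (3, 11): total = 1807
  East (10, 12): total = 1613
Minimum is at North with total 1529 blocks.

North, total 1529 blocks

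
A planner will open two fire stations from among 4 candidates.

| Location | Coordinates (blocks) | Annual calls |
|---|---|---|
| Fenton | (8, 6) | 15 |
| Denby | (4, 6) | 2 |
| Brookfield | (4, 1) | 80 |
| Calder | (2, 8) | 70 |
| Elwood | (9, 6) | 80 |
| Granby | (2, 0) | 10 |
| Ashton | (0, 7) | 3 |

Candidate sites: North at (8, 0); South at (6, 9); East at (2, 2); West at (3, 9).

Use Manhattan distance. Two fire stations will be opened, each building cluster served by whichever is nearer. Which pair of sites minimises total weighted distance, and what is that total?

Evaluate every pair (each demand assigned to the nearer of the two):
  {South, East}: total = 1196
  {East, West}: total = 1263
  {North, West}: total = 1273
  {North, East}: total = 1363
  {North, South}: total = 1399
  {South, West}: total = 1538
Best pair: {South, East} with total 1196.

{South, East}, total 1196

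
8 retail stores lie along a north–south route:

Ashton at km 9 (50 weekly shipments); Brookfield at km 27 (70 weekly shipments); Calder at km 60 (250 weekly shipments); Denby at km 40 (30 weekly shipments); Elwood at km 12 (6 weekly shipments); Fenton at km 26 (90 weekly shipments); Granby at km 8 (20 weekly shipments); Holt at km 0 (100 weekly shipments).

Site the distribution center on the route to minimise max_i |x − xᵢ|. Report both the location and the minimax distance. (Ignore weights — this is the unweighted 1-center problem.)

The 1-center on a line is the midpoint of the two extreme points: leftmost at 0, rightmost at 60.
Optimal location = (0 + 60)/2 = 30; maximum distance = (60 − 0)/2 = 30.

location 30, max distance 30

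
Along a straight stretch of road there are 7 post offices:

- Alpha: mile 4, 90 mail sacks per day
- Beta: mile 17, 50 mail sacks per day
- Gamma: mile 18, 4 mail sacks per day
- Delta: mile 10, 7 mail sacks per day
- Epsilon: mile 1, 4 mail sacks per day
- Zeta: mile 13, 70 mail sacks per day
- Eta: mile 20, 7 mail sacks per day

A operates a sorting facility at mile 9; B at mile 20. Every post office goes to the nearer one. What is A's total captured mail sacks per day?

171

The indifferent point is the midpoint (9+20)/2 = 14.5; post offices left of it (closer to A at 9) go to A, those right go to B.
  Epsilon at 1 (w=4) → A
  Alpha at 4 (w=90) → A
  Delta at 10 (w=7) → A
  Zeta at 13 (w=70) → A
  Beta at 17 (w=50) → B
  Gamma at 18 (w=4) → B
  Eta at 20 (w=7) → B
A captures 171; B captures 61.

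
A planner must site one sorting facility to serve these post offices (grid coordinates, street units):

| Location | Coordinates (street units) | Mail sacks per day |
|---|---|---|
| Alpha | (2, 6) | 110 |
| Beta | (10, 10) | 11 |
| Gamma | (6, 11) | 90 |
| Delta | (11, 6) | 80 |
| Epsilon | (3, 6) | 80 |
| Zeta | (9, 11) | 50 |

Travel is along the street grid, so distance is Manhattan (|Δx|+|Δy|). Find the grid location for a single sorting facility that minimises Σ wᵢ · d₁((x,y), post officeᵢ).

Manhattan distance separates: Σwᵢ(|x−xᵢ|+|y−yᵢ|) = Σwᵢ|x−xᵢ| + Σwᵢ|y−yᵢ|, so x and y are optimised independently as 1-D weighted medians.
Total weight W = 421; half = 210.5.
x-coordinate, sorted with cumulative weight:
  x=2 (Alpha, w=110) cum 110
  x=3 (Epsilon, w=80) cum 190
  x=6 (Gamma, w=90) cum 280  ← median
  x=9 (Zeta, w=50) cum 330
  x=10 (Beta, w=11) cum 341
  x=11 (Delta, w=80) cum 421
⇒ x* = 6
y-coordinate, sorted with cumulative weight:
  y=6 (Alpha, w=110) cum 110
  y=6 (Delta, w=80) cum 190
  y=6 (Epsilon, w=80) cum 270  ← median
  y=10 (Beta, w=11) cum 281
  y=11 (Gamma, w=90) cum 371
  y=11 (Zeta, w=50) cum 421
⇒ y* = 6

(6, 6)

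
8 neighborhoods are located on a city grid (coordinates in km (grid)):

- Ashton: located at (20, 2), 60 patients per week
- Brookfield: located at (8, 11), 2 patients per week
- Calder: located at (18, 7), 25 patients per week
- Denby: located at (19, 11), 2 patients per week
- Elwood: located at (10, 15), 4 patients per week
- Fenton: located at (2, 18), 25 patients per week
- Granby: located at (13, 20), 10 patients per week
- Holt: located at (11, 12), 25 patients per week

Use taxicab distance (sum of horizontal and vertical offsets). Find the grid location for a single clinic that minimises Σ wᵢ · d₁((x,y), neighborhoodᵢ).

Manhattan distance separates: Σwᵢ(|x−xᵢ|+|y−yᵢ|) = Σwᵢ|x−xᵢ| + Σwᵢ|y−yᵢ|, so x and y are optimised independently as 1-D weighted medians.
Total weight W = 153; half = 76.5.
x-coordinate, sorted with cumulative weight:
  x=2 (Fenton, w=25) cum 25
  x=8 (Brookfield, w=2) cum 27
  x=10 (Elwood, w=4) cum 31
  x=11 (Holt, w=25) cum 56
  x=13 (Granby, w=10) cum 66
  x=18 (Calder, w=25) cum 91  ← median
  x=19 (Denby, w=2) cum 93
  x=20 (Ashton, w=60) cum 153
⇒ x* = 18
y-coordinate, sorted with cumulative weight:
  y=2 (Ashton, w=60) cum 60
  y=7 (Calder, w=25) cum 85  ← median
  y=11 (Brookfield, w=2) cum 87
  y=11 (Denby, w=2) cum 89
  y=12 (Holt, w=25) cum 114
  y=15 (Elwood, w=4) cum 118
  y=18 (Fenton, w=25) cum 143
  y=20 (Granby, w=10) cum 153
⇒ y* = 7

(18, 7)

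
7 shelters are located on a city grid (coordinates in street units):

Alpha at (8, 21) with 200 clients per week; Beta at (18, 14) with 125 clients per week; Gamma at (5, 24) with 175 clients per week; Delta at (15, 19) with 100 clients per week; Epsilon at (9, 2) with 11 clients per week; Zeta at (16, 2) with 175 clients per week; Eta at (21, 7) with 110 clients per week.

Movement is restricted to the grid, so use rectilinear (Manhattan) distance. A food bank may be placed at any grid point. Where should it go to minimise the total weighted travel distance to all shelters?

Manhattan distance separates: Σwᵢ(|x−xᵢ|+|y−yᵢ|) = Σwᵢ|x−xᵢ| + Σwᵢ|y−yᵢ|, so x and y are optimised independently as 1-D weighted medians.
Total weight W = 896; half = 448.
x-coordinate, sorted with cumulative weight:
  x=5 (Gamma, w=175) cum 175
  x=8 (Alpha, w=200) cum 375
  x=9 (Epsilon, w=11) cum 386
  x=15 (Delta, w=100) cum 486  ← median
  x=16 (Zeta, w=175) cum 661
  x=18 (Beta, w=125) cum 786
  x=21 (Eta, w=110) cum 896
⇒ x* = 15
y-coordinate, sorted with cumulative weight:
  y=2 (Epsilon, w=11) cum 11
  y=2 (Zeta, w=175) cum 186
  y=7 (Eta, w=110) cum 296
  y=14 (Beta, w=125) cum 421
  y=19 (Delta, w=100) cum 521  ← median
  y=21 (Alpha, w=200) cum 721
  y=24 (Gamma, w=175) cum 896
⇒ y* = 19

(15, 19)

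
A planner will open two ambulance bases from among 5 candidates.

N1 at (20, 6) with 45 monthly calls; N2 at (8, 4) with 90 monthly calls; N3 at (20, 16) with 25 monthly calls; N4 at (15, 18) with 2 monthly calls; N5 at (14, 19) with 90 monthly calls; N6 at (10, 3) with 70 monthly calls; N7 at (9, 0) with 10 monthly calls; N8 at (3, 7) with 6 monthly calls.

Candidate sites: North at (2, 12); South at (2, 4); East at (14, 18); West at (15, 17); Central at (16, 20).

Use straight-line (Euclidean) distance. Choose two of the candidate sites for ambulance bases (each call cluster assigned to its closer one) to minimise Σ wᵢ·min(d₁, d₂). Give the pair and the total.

Evaluate every pair (each demand assigned to the nearer of the two):
  {South, East}: total = 2057.8
  {South, West}: total = 2078.4
  {South, Central}: total = 2206.3
  {North, East}: total = 2766.3
  {North, West}: total = 2786.9
  {North, Central}: total = 2914.8
  {East, West}: total = 3406.3
  {West, Central}: total = 3517.9
  {East, Central}: total = 3574.8
  {North, South}: total = 3758.9
Best pair: {South, East} with total 2057.8.

{South, East}, total 2057.8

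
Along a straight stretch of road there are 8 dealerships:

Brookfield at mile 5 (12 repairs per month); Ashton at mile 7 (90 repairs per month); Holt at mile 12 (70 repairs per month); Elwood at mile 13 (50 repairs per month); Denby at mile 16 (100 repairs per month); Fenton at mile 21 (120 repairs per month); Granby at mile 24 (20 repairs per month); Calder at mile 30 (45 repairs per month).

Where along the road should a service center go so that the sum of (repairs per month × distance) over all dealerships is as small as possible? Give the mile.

For a sum of weighted absolute distances on a line, the optimum is the weighted median (not the mean). Total weight W = 507; half-weight = 253.5.
Sort by position and accumulate weight:
  mile 5 (Brookfield, w=12) → cum 12
  mile 7 (Ashton, w=90) → cum 102
  mile 12 (Holt, w=70) → cum 172
  mile 13 (Elwood, w=50) → cum 222
  mile 16 (Denby, w=100) → cum 322  ≥ 253.5 → median here
  mile 21 (Fenton, w=120) → cum 442
  mile 24 (Granby, w=20) → cum 462
  mile 30 (Calder, w=45) → cum 507
Optimal location: mile 16.

x = 16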